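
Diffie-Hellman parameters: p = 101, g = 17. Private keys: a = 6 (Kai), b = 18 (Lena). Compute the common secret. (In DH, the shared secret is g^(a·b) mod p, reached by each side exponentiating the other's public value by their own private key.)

36

Kai sends A = g^a mod p = 17^6 mod 101.
17^1 ≡ 17 (mod 101)
17^2 = (17^1)^2 ≡ 17^2 = 289 ≡ 87 (mod 101)
17^4 = (17^2)^2 ≡ 87^2 = 7569 ≡ 95 (mod 101)
17^6 = 17^4 · 17^2 ≡ 95 · 87 ≡ 84 (mod 101).
So A = 84. Lena then computes K = A^b mod p = 84^18 mod 101.
84^1 ≡ 84 (mod 101)
84^2 = (84^1)^2 ≡ 84^2 = 7056 ≡ 87 (mod 101)
84^4 = (84^2)^2 ≡ 87^2 = 7569 ≡ 95 (mod 101)
84^8 = (84^4)^2 ≡ 95^2 = 9025 ≡ 36 (mod 101)
84^16 = (84^8)^2 ≡ 36^2 = 1296 ≡ 84 (mod 101)
84^18 = 84^16 · 84^2 ≡ 84 · 87 ≡ 36 (mod 101).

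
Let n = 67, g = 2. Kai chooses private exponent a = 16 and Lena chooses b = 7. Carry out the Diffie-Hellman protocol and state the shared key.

49

Lena sends B = g^b mod n = 2^7 mod 67.
2^1 ≡ 2 (mod 67)
2^2 = (2^1)^2 ≡ 2^2 = 4 ≡ 4 (mod 67)
2^4 = (2^2)^2 ≡ 4^2 = 16 ≡ 16 (mod 67)
2^7 = 2^4 · 2^2 · 2^1 ≡ 16 · 4 · 2 ≡ 61 (mod 67).
So B = 61. Kai then computes K = B^a mod n = 61^16 mod 67.
61^1 ≡ 61 (mod 67)
61^2 = (61^1)^2 ≡ 61^2 = 3721 ≡ 36 (mod 67)
61^4 = (61^2)^2 ≡ 36^2 = 1296 ≡ 23 (mod 67)
61^8 = (61^4)^2 ≡ 23^2 = 529 ≡ 60 (mod 67)
61^16 = (61^8)^2 ≡ 60^2 = 3600 ≡ 49 (mod 67)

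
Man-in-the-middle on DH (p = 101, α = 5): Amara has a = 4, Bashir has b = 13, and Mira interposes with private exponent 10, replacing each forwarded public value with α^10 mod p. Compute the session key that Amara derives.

87

Amara receives Mira's public value M = 5^10 mod 101 instead of the honest one.
5^1 ≡ 5 (mod 101)
5^2 = (5^1)^2 ≡ 5^2 = 25 ≡ 25 (mod 101)
5^4 = (5^2)^2 ≡ 25^2 = 625 ≡ 19 (mod 101)
5^8 = (5^4)^2 ≡ 19^2 = 361 ≡ 58 (mod 101)
5^10 = 5^8 · 5^2 ≡ 58 · 25 ≡ 36 (mod 101).
So M = 36. Amara computes K = M^4 mod 101.
36^1 ≡ 36 (mod 101)
36^2 = (36^1)^2 ≡ 36^2 = 1296 ≡ 84 (mod 101)
36^4 = (36^2)^2 ≡ 84^2 = 7056 ≡ 87 (mod 101)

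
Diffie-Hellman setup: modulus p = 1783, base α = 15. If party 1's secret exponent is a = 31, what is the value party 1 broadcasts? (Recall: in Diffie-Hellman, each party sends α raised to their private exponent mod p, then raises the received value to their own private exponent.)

Public value = 15^31 mod 1783.
15^1 ≡ 15 (mod 1783)
15^2 = (15^1)^2 ≡ 15^2 = 225 ≡ 225 (mod 1783)
15^4 = (15^2)^2 ≡ 225^2 = 50625 ≡ 701 (mod 1783)
15^8 = (15^4)^2 ≡ 701^2 = 491401 ≡ 1076 (mod 1783)
15^16 = (15^8)^2 ≡ 1076^2 = 1157776 ≡ 609 (mod 1783)
15^31 = 15^16 · 15^8 · 15^4 · 15^2 · 15^1 ≡ 609 · 1076 · 701 · 225 · 15 ≡ 120 (mod 1783).

120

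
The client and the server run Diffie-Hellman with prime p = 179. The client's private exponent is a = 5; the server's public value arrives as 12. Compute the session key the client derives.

Shared key K = 12^5 mod 179.
12^1 ≡ 12 (mod 179)
12^2 = (12^1)^2 ≡ 12^2 = 144 ≡ 144 (mod 179)
12^4 = (12^2)^2 ≡ 144^2 = 20736 ≡ 151 (mod 179)
12^5 = 12^4 · 12^1 ≡ 151 · 12 ≡ 22 (mod 179).

22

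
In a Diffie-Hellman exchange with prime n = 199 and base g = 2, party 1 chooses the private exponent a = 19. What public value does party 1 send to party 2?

122

Public value = 2^19 (mod 199).
2^1 ≡ 2 (mod 199)
2^2 = (2^1)^2 ≡ 2^2 = 4 ≡ 4 (mod 199)
2^4 = (2^2)^2 ≡ 4^2 = 16 ≡ 16 (mod 199)
2^8 = (2^4)^2 ≡ 16^2 = 256 ≡ 57 (mod 199)
2^16 = (2^8)^2 ≡ 57^2 = 3249 ≡ 65 (mod 199)
2^19 = 2^16 · 2^2 · 2^1 ≡ 65 · 4 · 2 ≡ 122 (mod 199).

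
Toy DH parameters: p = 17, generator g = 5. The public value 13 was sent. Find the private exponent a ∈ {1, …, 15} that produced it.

4

Try successive powers of 5 modulo 17:
5^1 ≡ 5
5^2 ≡ 8
5^3 ≡ 6
5^4 ≡ 13
Found: a = 4.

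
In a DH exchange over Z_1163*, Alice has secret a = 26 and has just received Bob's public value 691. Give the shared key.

620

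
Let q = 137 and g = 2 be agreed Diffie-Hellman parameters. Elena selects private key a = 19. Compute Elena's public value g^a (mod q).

Public value = 2^19 (mod 137).
2^1 ≡ 2 (mod 137)
2^2 = (2^1)^2 ≡ 2^2 = 4 ≡ 4 (mod 137)
2^4 = (2^2)^2 ≡ 4^2 = 16 ≡ 16 (mod 137)
2^8 = (2^4)^2 ≡ 16^2 = 256 ≡ 119 (mod 137)
2^16 = (2^8)^2 ≡ 119^2 = 14161 ≡ 50 (mod 137)
2^19 = 2^16 · 2^2 · 2^1 ≡ 50 · 4 · 2 ≡ 126 (mod 137).

126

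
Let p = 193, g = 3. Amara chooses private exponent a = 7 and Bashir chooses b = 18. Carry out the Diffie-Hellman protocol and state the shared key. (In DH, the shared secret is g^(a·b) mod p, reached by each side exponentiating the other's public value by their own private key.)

Bashir sends B = g^b mod p = 3^18 mod 193.
3^1 ≡ 3 (mod 193)
3^2 = (3^1)^2 ≡ 3^2 = 9 ≡ 9 (mod 193)
3^4 = (3^2)^2 ≡ 9^2 = 81 ≡ 81 (mod 193)
3^8 = (3^4)^2 ≡ 81^2 = 6561 ≡ 192 (mod 193)
3^16 = (3^8)^2 ≡ 192^2 = 36864 ≡ 1 (mod 193)
3^18 = 3^16 · 3^2 ≡ 1 · 9 ≡ 9 (mod 193).
So B = 9. Amara then computes K = B^a mod p = 9^7 mod 193.
9^1 ≡ 9 (mod 193)
9^2 = (9^1)^2 ≡ 9^2 = 81 ≡ 81 (mod 193)
9^4 = (9^2)^2 ≡ 81^2 = 6561 ≡ 192 (mod 193)
9^7 = 9^4 · 9^2 · 9^1 ≡ 192 · 81 · 9 ≡ 43 (mod 193).

43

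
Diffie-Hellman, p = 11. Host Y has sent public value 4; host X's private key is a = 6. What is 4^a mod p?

Shared key K = 4^6 mod 11.
4^1 ≡ 4 (mod 11)
4^2 = (4^1)^2 ≡ 4^2 = 16 ≡ 5 (mod 11)
4^4 = (4^2)^2 ≡ 5^2 = 25 ≡ 3 (mod 11)
4^6 = 4^4 · 4^2 ≡ 3 · 5 ≡ 4 (mod 11).

4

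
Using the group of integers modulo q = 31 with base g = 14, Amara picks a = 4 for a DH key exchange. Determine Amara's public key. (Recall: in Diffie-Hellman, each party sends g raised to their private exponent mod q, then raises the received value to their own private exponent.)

Public value = 14^4 (mod 31).
14^1 ≡ 14 (mod 31)
14^2 = (14^1)^2 ≡ 14^2 = 196 ≡ 10 (mod 31)
14^4 = (14^2)^2 ≡ 10^2 = 100 ≡ 7 (mod 31)

7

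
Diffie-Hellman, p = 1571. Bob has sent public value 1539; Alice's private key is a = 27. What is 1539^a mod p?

Shared key K = 1539^27 mod 1571.
1539^1 ≡ 1539 (mod 1571)
1539^2 = (1539^1)^2 ≡ 1539^2 = 2368521 ≡ 1024 (mod 1571)
1539^4 = (1539^2)^2 ≡ 1024^2 = 1048576 ≡ 719 (mod 1571)
1539^8 = (1539^4)^2 ≡ 719^2 = 516961 ≡ 102 (mod 1571)
1539^16 = (1539^8)^2 ≡ 102^2 = 10404 ≡ 978 (mod 1571)
1539^27 = 1539^16 · 1539^8 · 1539^2 · 1539^1 ≡ 978 · 102 · 1024 · 1539 ≡ 228 (mod 1571).

228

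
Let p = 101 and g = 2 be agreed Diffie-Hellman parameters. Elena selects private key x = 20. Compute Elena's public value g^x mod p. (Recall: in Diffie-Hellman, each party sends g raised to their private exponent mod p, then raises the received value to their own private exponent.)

Public value = 2^20 mod 101.
2^1 ≡ 2 (mod 101)
2^2 = (2^1)^2 ≡ 2^2 = 4 ≡ 4 (mod 101)
2^4 = (2^2)^2 ≡ 4^2 = 16 ≡ 16 (mod 101)
2^8 = (2^4)^2 ≡ 16^2 = 256 ≡ 54 (mod 101)
2^16 = (2^8)^2 ≡ 54^2 = 2916 ≡ 88 (mod 101)
2^20 = 2^16 · 2^4 ≡ 88 · 16 ≡ 95 (mod 101).

95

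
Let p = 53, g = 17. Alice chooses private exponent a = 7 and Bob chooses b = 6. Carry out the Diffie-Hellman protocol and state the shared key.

16

Bob sends B = g^b mod p = 17^6 mod 53.
17^1 ≡ 17 (mod 53)
17^2 = (17^1)^2 ≡ 17^2 = 289 ≡ 24 (mod 53)
17^4 = (17^2)^2 ≡ 24^2 = 576 ≡ 46 (mod 53)
17^6 = 17^4 · 17^2 ≡ 46 · 24 ≡ 44 (mod 53).
So B = 44. Alice then computes K = B^a mod p = 44^7 mod 53.
44^1 ≡ 44 (mod 53)
44^2 = (44^1)^2 ≡ 44^2 = 1936 ≡ 28 (mod 53)
44^4 = (44^2)^2 ≡ 28^2 = 784 ≡ 42 (mod 53)
44^7 = 44^4 · 44^2 · 44^1 ≡ 42 · 28 · 44 ≡ 16 (mod 53).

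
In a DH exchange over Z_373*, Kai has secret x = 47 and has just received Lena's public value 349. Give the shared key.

Shared key K = 349^47 mod 373.
349^1 ≡ 349 (mod 373)
349^2 = (349^1)^2 ≡ 349^2 = 121801 ≡ 203 (mod 373)
349^4 = (349^2)^2 ≡ 203^2 = 41209 ≡ 179 (mod 373)
349^8 = (349^4)^2 ≡ 179^2 = 32041 ≡ 336 (mod 373)
349^16 = (349^8)^2 ≡ 336^2 = 112896 ≡ 250 (mod 373)
349^32 = (349^16)^2 ≡ 250^2 = 62500 ≡ 209 (mod 373)
349^47 = 349^32 · 349^8 · 349^4 · 349^2 · 349^1 ≡ 209 · 336 · 179 · 203 · 349 ≡ 92 (mod 373).

92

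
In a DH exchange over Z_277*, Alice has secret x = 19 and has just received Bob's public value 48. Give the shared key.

79

Shared key K = 48^19 mod 277.
48^1 ≡ 48 (mod 277)
48^2 = (48^1)^2 ≡ 48^2 = 2304 ≡ 88 (mod 277)
48^4 = (48^2)^2 ≡ 88^2 = 7744 ≡ 265 (mod 277)
48^8 = (48^4)^2 ≡ 265^2 = 70225 ≡ 144 (mod 277)
48^16 = (48^8)^2 ≡ 144^2 = 20736 ≡ 238 (mod 277)
48^19 = 48^16 · 48^2 · 48^1 ≡ 238 · 88 · 48 ≡ 79 (mod 277).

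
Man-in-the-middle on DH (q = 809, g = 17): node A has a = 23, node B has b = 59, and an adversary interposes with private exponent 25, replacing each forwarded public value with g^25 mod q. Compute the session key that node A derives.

496

Node A receives an adversary's public value M = 17^25 mod 809 instead of the honest one.
17^1 ≡ 17 (mod 809)
17^2 = (17^1)^2 ≡ 17^2 = 289 ≡ 289 (mod 809)
17^4 = (17^2)^2 ≡ 289^2 = 83521 ≡ 194 (mod 809)
17^8 = (17^4)^2 ≡ 194^2 = 37636 ≡ 422 (mod 809)
17^16 = (17^8)^2 ≡ 422^2 = 178084 ≡ 104 (mod 809)
17^25 = 17^16 · 17^8 · 17^1 ≡ 104 · 422 · 17 ≡ 198 (mod 809).
So M = 198. Node A computes K = M^23 mod 809.
198^1 ≡ 198 (mod 809)
198^2 = (198^1)^2 ≡ 198^2 = 39204 ≡ 372 (mod 809)
198^4 = (198^2)^2 ≡ 372^2 = 138384 ≡ 45 (mod 809)
198^8 = (198^4)^2 ≡ 45^2 = 2025 ≡ 407 (mod 809)
198^16 = (198^8)^2 ≡ 407^2 = 165649 ≡ 613 (mod 809)
198^23 = 198^16 · 198^4 · 198^2 · 198^1 ≡ 613 · 45 · 372 · 198 ≡ 496 (mod 809).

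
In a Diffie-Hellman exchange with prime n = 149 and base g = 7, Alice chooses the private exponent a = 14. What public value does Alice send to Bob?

Public value = 7^14 (mod 149).
7^1 ≡ 7 (mod 149)
7^2 = (7^1)^2 ≡ 7^2 = 49 ≡ 49 (mod 149)
7^4 = (7^2)^2 ≡ 49^2 = 2401 ≡ 17 (mod 149)
7^8 = (7^4)^2 ≡ 17^2 = 289 ≡ 140 (mod 149)
7^14 = 7^8 · 7^4 · 7^2 ≡ 140 · 17 · 49 ≡ 102 (mod 149).

102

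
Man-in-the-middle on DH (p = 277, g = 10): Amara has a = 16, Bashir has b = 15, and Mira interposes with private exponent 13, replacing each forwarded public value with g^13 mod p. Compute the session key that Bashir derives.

Bashir receives Mira's public value M = 10^13 mod 277 instead of the honest one.
10^1 ≡ 10 (mod 277)
10^2 = (10^1)^2 ≡ 10^2 = 100 ≡ 100 (mod 277)
10^4 = (10^2)^2 ≡ 100^2 = 10000 ≡ 28 (mod 277)
10^8 = (10^4)^2 ≡ 28^2 = 784 ≡ 230 (mod 277)
10^13 = 10^8 · 10^4 · 10^1 ≡ 230 · 28 · 10 ≡ 136 (mod 277).
So M = 136. Bashir computes K = M^15 mod 277.
136^1 ≡ 136 (mod 277)
136^2 = (136^1)^2 ≡ 136^2 = 18496 ≡ 214 (mod 277)
136^4 = (136^2)^2 ≡ 214^2 = 45796 ≡ 91 (mod 277)
136^8 = (136^4)^2 ≡ 91^2 = 8281 ≡ 248 (mod 277)
136^15 = 136^8 · 136^4 · 136^2 · 136^1 ≡ 248 · 91 · 214 · 136 ≡ 273 (mod 277).

273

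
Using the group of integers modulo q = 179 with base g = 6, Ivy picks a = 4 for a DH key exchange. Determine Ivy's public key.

43

Public value = 6^4 mod 179.
6^1 ≡ 6 (mod 179)
6^2 = (6^1)^2 ≡ 6^2 = 36 ≡ 36 (mod 179)
6^4 = (6^2)^2 ≡ 36^2 = 1296 ≡ 43 (mod 179)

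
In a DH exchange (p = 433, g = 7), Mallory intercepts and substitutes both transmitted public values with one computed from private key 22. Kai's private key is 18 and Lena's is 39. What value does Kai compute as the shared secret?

369

Kai receives Mallory's public value M = 7^22 mod 433 instead of the honest one.
7^1 ≡ 7 (mod 433)
7^2 = (7^1)^2 ≡ 7^2 = 49 ≡ 49 (mod 433)
7^4 = (7^2)^2 ≡ 49^2 = 2401 ≡ 236 (mod 433)
7^8 = (7^4)^2 ≡ 236^2 = 55696 ≡ 272 (mod 433)
7^16 = (7^8)^2 ≡ 272^2 = 73984 ≡ 374 (mod 433)
7^22 = 7^16 · 7^4 · 7^2 ≡ 374 · 236 · 49 ≡ 132 (mod 433).
So M = 132. Kai computes K = M^18 mod 433.
132^1 ≡ 132 (mod 433)
132^2 = (132^1)^2 ≡ 132^2 = 17424 ≡ 104 (mod 433)
132^4 = (132^2)^2 ≡ 104^2 = 10816 ≡ 424 (mod 433)
132^8 = (132^4)^2 ≡ 424^2 = 179776 ≡ 81 (mod 433)
132^16 = (132^8)^2 ≡ 81^2 = 6561 ≡ 66 (mod 433)
132^18 = 132^16 · 132^2 ≡ 66 · 104 ≡ 369 (mod 433).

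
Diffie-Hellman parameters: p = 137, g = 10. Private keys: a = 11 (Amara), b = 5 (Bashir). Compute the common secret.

96

Bashir sends B = g^b mod p = 10^5 mod 137.
10^1 ≡ 10 (mod 137)
10^2 = (10^1)^2 ≡ 10^2 = 100 ≡ 100 (mod 137)
10^4 = (10^2)^2 ≡ 100^2 = 10000 ≡ 136 (mod 137)
10^5 = 10^4 · 10^1 ≡ 136 · 10 ≡ 127 (mod 137).
So B = 127. Amara then computes K = B^a mod p = 127^11 mod 137.
127^1 ≡ 127 (mod 137)
127^2 = (127^1)^2 ≡ 127^2 = 16129 ≡ 100 (mod 137)
127^4 = (127^2)^2 ≡ 100^2 = 10000 ≡ 136 (mod 137)
127^8 = (127^4)^2 ≡ 136^2 = 18496 ≡ 1 (mod 137)
127^11 = 127^8 · 127^2 · 127^1 ≡ 1 · 100 · 127 ≡ 96 (mod 137).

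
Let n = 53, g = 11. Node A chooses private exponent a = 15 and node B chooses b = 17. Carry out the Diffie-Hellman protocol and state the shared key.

Node B sends B = g^b mod n = 11^17 mod 53.
11^1 ≡ 11 (mod 53)
11^2 = (11^1)^2 ≡ 11^2 = 121 ≡ 15 (mod 53)
11^4 = (11^2)^2 ≡ 15^2 = 225 ≡ 13 (mod 53)
11^8 = (11^4)^2 ≡ 13^2 = 169 ≡ 10 (mod 53)
11^16 = (11^8)^2 ≡ 10^2 = 100 ≡ 47 (mod 53)
11^17 = 11^16 · 11^1 ≡ 47 · 11 ≡ 40 (mod 53).
So B = 40. Node A then computes K = B^a mod n = 40^15 mod 53.
40^1 ≡ 40 (mod 53)
40^2 = (40^1)^2 ≡ 40^2 = 1600 ≡ 10 (mod 53)
40^4 = (40^2)^2 ≡ 10^2 = 100 ≡ 47 (mod 53)
40^8 = (40^4)^2 ≡ 47^2 = 2209 ≡ 36 (mod 53)
40^15 = 40^8 · 40^4 · 40^2 · 40^1 ≡ 36 · 47 · 10 · 40 ≡ 43 (mod 53).

43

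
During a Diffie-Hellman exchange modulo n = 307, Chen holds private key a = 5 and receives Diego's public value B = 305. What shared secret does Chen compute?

275

Shared key K = 305^5 mod 307.
305^1 ≡ 305 (mod 307)
305^2 = (305^1)^2 ≡ 305^2 = 93025 ≡ 4 (mod 307)
305^4 = (305^2)^2 ≡ 4^2 = 16 ≡ 16 (mod 307)
305^5 = 305^4 · 305^1 ≡ 16 · 305 ≡ 275 (mod 307).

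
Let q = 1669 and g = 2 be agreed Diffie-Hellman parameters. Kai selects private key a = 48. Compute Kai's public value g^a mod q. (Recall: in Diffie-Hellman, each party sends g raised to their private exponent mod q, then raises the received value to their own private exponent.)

Public value = 2^48 mod 1669.
2^1 ≡ 2 (mod 1669)
2^2 = (2^1)^2 ≡ 2^2 = 4 ≡ 4 (mod 1669)
2^4 = (2^2)^2 ≡ 4^2 = 16 ≡ 16 (mod 1669)
2^8 = (2^4)^2 ≡ 16^2 = 256 ≡ 256 (mod 1669)
2^16 = (2^8)^2 ≡ 256^2 = 65536 ≡ 445 (mod 1669)
2^32 = (2^16)^2 ≡ 445^2 = 198025 ≡ 1083 (mod 1669)
2^48 = 2^32 · 2^16 ≡ 1083 · 445 ≡ 1263 (mod 1669).

1263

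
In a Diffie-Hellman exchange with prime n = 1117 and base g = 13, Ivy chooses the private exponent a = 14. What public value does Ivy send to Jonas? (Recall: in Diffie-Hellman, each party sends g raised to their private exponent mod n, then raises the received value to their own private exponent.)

40

Public value = 13^14 (mod 1117).
13^1 ≡ 13 (mod 1117)
13^2 = (13^1)^2 ≡ 13^2 = 169 ≡ 169 (mod 1117)
13^4 = (13^2)^2 ≡ 169^2 = 28561 ≡ 636 (mod 1117)
13^8 = (13^4)^2 ≡ 636^2 = 404496 ≡ 142 (mod 1117)
13^14 = 13^8 · 13^4 · 13^2 ≡ 142 · 636 · 169 ≡ 40 (mod 1117).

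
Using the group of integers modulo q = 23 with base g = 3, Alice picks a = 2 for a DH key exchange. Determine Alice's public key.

Public value = 3^2 mod 23.
3^1 ≡ 3 (mod 23)
3^2 = (3^1)^2 ≡ 3^2 = 9 ≡ 9 (mod 23)

9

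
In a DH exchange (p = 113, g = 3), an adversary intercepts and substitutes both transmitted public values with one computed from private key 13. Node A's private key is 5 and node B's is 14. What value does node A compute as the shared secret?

92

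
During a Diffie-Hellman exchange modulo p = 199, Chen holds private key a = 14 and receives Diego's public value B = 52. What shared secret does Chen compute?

Shared key K = 52^14 mod 199.
52^1 ≡ 52 (mod 199)
52^2 = (52^1)^2 ≡ 52^2 = 2704 ≡ 117 (mod 199)
52^4 = (52^2)^2 ≡ 117^2 = 13689 ≡ 157 (mod 199)
52^8 = (52^4)^2 ≡ 157^2 = 24649 ≡ 172 (mod 199)
52^14 = 52^8 · 52^4 · 52^2 ≡ 172 · 157 · 117 ≡ 144 (mod 199).

144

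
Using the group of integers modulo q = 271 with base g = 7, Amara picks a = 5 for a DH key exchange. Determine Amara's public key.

Public value = 7^5 (mod 271).
7^1 ≡ 7 (mod 271)
7^2 = (7^1)^2 ≡ 7^2 = 49 ≡ 49 (mod 271)
7^4 = (7^2)^2 ≡ 49^2 = 2401 ≡ 233 (mod 271)
7^5 = 7^4 · 7^1 ≡ 233 · 7 ≡ 5 (mod 271).

5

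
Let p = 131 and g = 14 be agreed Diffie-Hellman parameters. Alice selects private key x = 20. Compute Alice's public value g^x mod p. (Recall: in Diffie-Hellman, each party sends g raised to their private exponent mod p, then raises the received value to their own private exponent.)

60

Public value = 14^20 mod 131.
14^1 ≡ 14 (mod 131)
14^2 = (14^1)^2 ≡ 14^2 = 196 ≡ 65 (mod 131)
14^4 = (14^2)^2 ≡ 65^2 = 4225 ≡ 33 (mod 131)
14^8 = (14^4)^2 ≡ 33^2 = 1089 ≡ 41 (mod 131)
14^16 = (14^8)^2 ≡ 41^2 = 1681 ≡ 109 (mod 131)
14^20 = 14^16 · 14^4 ≡ 109 · 33 ≡ 60 (mod 131).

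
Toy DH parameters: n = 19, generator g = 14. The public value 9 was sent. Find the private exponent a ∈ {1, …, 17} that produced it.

14

Try successive powers of 14 modulo 19:
14^1 ≡ 14
14^2 ≡ 6
14^3 ≡ 8
14^4 ≡ 17
14^5 ≡ 10
14^6 ≡ 7
14^7 ≡ 3
14^8 ≡ 4
14^9 ≡ 18
14^10 ≡ 5
14^11 ≡ 13
14^12 ≡ 11
14^13 ≡ 2
14^14 ≡ 9
Found: a = 14.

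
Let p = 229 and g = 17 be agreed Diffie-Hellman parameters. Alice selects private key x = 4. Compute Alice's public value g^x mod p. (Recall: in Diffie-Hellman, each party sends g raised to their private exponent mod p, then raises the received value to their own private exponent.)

165

Public value = 17^4 mod 229.
17^1 ≡ 17 (mod 229)
17^2 = (17^1)^2 ≡ 17^2 = 289 ≡ 60 (mod 229)
17^4 = (17^2)^2 ≡ 60^2 = 3600 ≡ 165 (mod 229)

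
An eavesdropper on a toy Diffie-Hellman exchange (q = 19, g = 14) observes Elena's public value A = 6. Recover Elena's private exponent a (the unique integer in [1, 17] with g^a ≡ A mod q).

Try successive powers of 14 modulo 19:
14^1 ≡ 14
14^2 ≡ 6
Found: a = 2.

2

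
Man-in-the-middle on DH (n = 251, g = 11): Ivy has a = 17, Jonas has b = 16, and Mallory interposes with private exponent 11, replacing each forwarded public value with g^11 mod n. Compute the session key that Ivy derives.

37

Ivy receives Mallory's public value M = 11^11 mod 251 instead of the honest one.
11^1 ≡ 11 (mod 251)
11^2 = (11^1)^2 ≡ 11^2 = 121 ≡ 121 (mod 251)
11^4 = (11^2)^2 ≡ 121^2 = 14641 ≡ 83 (mod 251)
11^8 = (11^4)^2 ≡ 83^2 = 6889 ≡ 112 (mod 251)
11^11 = 11^8 · 11^2 · 11^1 ≡ 112 · 121 · 11 ≡ 229 (mod 251).
So M = 229. Ivy computes K = M^17 mod 251.
229^1 ≡ 229 (mod 251)
229^2 = (229^1)^2 ≡ 229^2 = 52441 ≡ 233 (mod 251)
229^4 = (229^2)^2 ≡ 233^2 = 54289 ≡ 73 (mod 251)
229^8 = (229^4)^2 ≡ 73^2 = 5329 ≡ 58 (mod 251)
229^16 = (229^8)^2 ≡ 58^2 = 3364 ≡ 101 (mod 251)
229^17 = 229^16 · 229^1 ≡ 101 · 229 ≡ 37 (mod 251).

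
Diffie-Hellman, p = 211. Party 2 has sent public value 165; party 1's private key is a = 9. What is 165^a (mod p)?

97

Shared key K = 165^9 mod 211.
165^1 ≡ 165 (mod 211)
165^2 = (165^1)^2 ≡ 165^2 = 27225 ≡ 6 (mod 211)
165^4 = (165^2)^2 ≡ 6^2 = 36 ≡ 36 (mod 211)
165^8 = (165^4)^2 ≡ 36^2 = 1296 ≡ 30 (mod 211)
165^9 = 165^8 · 165^1 ≡ 30 · 165 ≡ 97 (mod 211).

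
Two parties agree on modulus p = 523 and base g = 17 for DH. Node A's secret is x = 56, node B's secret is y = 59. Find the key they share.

485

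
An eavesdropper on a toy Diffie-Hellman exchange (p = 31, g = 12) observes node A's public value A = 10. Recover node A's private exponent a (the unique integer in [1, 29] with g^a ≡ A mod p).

26

Try successive powers of 12 modulo 31:
12^1 ≡ 12
12^2 ≡ 20
12^3 ≡ 23
12^4 ≡ 28
12^5 ≡ 26
12^6 ≡ 2
12^7 ≡ 24
12^8 ≡ 9
12^9 ≡ 15
12^10 ≡ 25
12^11 ≡ 21
12^12 ≡ 4
12^13 ≡ 17
12^14 ≡ 18
12^15 ≡ 30
12^16 ≡ 19
12^17 ≡ 11
12^18 ≡ 8
12^19 ≡ 3
12^20 ≡ 5
12^21 ≡ 29
12^22 ≡ 7
12^23 ≡ 22
12^24 ≡ 16
12^25 ≡ 6
12^26 ≡ 10
Found: a = 26.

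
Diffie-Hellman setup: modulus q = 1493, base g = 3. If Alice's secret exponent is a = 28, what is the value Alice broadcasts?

810

Public value = 3^28 mod 1493.
3^1 ≡ 3 (mod 1493)
3^2 = (3^1)^2 ≡ 3^2 = 9 ≡ 9 (mod 1493)
3^4 = (3^2)^2 ≡ 9^2 = 81 ≡ 81 (mod 1493)
3^8 = (3^4)^2 ≡ 81^2 = 6561 ≡ 589 (mod 1493)
3^16 = (3^8)^2 ≡ 589^2 = 346921 ≡ 545 (mod 1493)
3^28 = 3^16 · 3^8 · 3^4 ≡ 545 · 589 · 81 ≡ 810 (mod 1493).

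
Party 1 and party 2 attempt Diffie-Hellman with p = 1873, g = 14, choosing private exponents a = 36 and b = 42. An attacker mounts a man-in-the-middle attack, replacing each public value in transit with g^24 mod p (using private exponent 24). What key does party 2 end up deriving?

705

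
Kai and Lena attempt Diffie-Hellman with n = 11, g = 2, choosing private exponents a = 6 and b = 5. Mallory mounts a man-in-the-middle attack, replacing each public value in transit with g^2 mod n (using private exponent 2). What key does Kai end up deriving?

4

Kai receives Mallory's public value M = 2^2 mod 11 instead of the honest one.
2^1 ≡ 2 (mod 11)
2^2 = (2^1)^2 ≡ 2^2 = 4 ≡ 4 (mod 11)
So M = 4. Kai computes K = M^6 mod 11.
4^1 ≡ 4 (mod 11)
4^2 = (4^1)^2 ≡ 4^2 = 16 ≡ 5 (mod 11)
4^4 = (4^2)^2 ≡ 5^2 = 25 ≡ 3 (mod 11)
4^6 = 4^4 · 4^2 ≡ 3 · 5 ≡ 4 (mod 11).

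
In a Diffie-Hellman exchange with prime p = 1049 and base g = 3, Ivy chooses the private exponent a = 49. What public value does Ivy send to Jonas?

651

Public value = 3^{49} \pmod{1049}.
3^1 ≡ 3 (mod 1049)
3^2 = (3^1)^2 ≡ 3^2 = 9 ≡ 9 (mod 1049)
3^4 = (3^2)^2 ≡ 9^2 = 81 ≡ 81 (mod 1049)
3^8 = (3^4)^2 ≡ 81^2 = 6561 ≡ 267 (mod 1049)
3^16 = (3^8)^2 ≡ 267^2 = 71289 ≡ 1006 (mod 1049)
3^32 = (3^16)^2 ≡ 1006^2 = 1012036 ≡ 800 (mod 1049)
3^49 = 3^32 · 3^16 · 3^1 ≡ 800 · 1006 · 3 ≡ 651 (mod 1049).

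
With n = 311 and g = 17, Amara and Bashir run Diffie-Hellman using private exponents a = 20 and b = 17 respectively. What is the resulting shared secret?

Amara sends A = g^a mod n = 17^20 mod 311.
17^1 ≡ 17 (mod 311)
17^2 = (17^1)^2 ≡ 17^2 = 289 ≡ 289 (mod 311)
17^4 = (17^2)^2 ≡ 289^2 = 83521 ≡ 173 (mod 311)
17^8 = (17^4)^2 ≡ 173^2 = 29929 ≡ 73 (mod 311)
17^16 = (17^8)^2 ≡ 73^2 = 5329 ≡ 42 (mod 311)
17^20 = 17^16 · 17^4 ≡ 42 · 173 ≡ 113 (mod 311).
So A = 113. Bashir then computes K = A^b mod n = 113^17 mod 311.
113^1 ≡ 113 (mod 311)
113^2 = (113^1)^2 ≡ 113^2 = 12769 ≡ 18 (mod 311)
113^4 = (113^2)^2 ≡ 18^2 = 324 ≡ 13 (mod 311)
113^8 = (113^4)^2 ≡ 13^2 = 169 ≡ 169 (mod 311)
113^16 = (113^8)^2 ≡ 169^2 = 28561 ≡ 260 (mod 311)
113^17 = 113^16 · 113^1 ≡ 260 · 113 ≡ 146 (mod 311).

146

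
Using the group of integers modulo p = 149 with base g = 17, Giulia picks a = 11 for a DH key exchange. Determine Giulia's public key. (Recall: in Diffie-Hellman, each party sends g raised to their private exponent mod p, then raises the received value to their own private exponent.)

129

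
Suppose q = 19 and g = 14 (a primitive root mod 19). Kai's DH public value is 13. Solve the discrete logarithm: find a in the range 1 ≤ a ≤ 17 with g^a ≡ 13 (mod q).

11

Try successive powers of 14 modulo 19:
14^1 ≡ 14
14^2 ≡ 6
14^3 ≡ 8
14^4 ≡ 17
14^5 ≡ 10
14^6 ≡ 7
14^7 ≡ 3
14^8 ≡ 4
14^9 ≡ 18
14^10 ≡ 5
14^11 ≡ 13
Found: a = 11.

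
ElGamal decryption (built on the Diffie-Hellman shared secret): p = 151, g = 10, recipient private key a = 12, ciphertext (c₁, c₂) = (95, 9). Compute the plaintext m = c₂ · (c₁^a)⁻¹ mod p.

84

Shared mask s = c₁^a mod p = 95^12 mod 151.
95^1 ≡ 95 (mod 151)
95^2 = (95^1)^2 ≡ 95^2 = 9025 ≡ 116 (mod 151)
95^4 = (95^2)^2 ≡ 116^2 = 13456 ≡ 17 (mod 151)
95^8 = (95^4)^2 ≡ 17^2 = 289 ≡ 138 (mod 151)
95^12 = 95^8 · 95^4 ≡ 138 · 17 ≡ 81 (mod 151).
So s = 81; s⁻¹ ≡ 110 (mod 151).
m = c₂ · s⁻¹ mod 151 = 9 · 110 mod 151 = 84.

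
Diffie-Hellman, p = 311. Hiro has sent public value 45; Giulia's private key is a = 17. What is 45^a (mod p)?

Shared key K = 45^17 mod 311.
45^1 ≡ 45 (mod 311)
45^2 = (45^1)^2 ≡ 45^2 = 2025 ≡ 159 (mod 311)
45^4 = (45^2)^2 ≡ 159^2 = 25281 ≡ 90 (mod 311)
45^8 = (45^4)^2 ≡ 90^2 = 8100 ≡ 14 (mod 311)
45^16 = (45^8)^2 ≡ 14^2 = 196 ≡ 196 (mod 311)
45^17 = 45^16 · 45^1 ≡ 196 · 45 ≡ 112 (mod 311).

112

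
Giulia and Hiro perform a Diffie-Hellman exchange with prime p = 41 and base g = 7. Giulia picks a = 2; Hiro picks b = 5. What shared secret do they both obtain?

9

Hiro sends B = g^b mod p = 7^5 mod 41.
7^1 ≡ 7 (mod 41)
7^2 = (7^1)^2 ≡ 7^2 = 49 ≡ 8 (mod 41)
7^4 = (7^2)^2 ≡ 8^2 = 64 ≡ 23 (mod 41)
7^5 = 7^4 · 7^1 ≡ 23 · 7 ≡ 38 (mod 41).
So B = 38. Giulia then computes K = B^a mod p = 38^2 mod 41.
38^1 ≡ 38 (mod 41)
38^2 = (38^1)^2 ≡ 38^2 = 1444 ≡ 9 (mod 41)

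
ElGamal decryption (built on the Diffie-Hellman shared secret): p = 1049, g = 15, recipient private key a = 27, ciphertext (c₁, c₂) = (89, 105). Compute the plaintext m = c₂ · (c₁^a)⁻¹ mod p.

164

Shared mask s = c₁^a mod p = 89^27 mod 1049.
89^1 ≡ 89 (mod 1049)
89^2 = (89^1)^2 ≡ 89^2 = 7921 ≡ 578 (mod 1049)
89^4 = (89^2)^2 ≡ 578^2 = 334084 ≡ 502 (mod 1049)
89^8 = (89^4)^2 ≡ 502^2 = 252004 ≡ 244 (mod 1049)
89^16 = (89^8)^2 ≡ 244^2 = 59536 ≡ 792 (mod 1049)
89^27 = 89^16 · 89^8 · 89^2 · 89^1 ≡ 792 · 244 · 578 · 89 ≡ 71 (mod 1049).
So s = 71; s⁻¹ ≡ 591 (mod 1049).
m = c₂ · s⁻¹ mod 1049 = 105 · 591 mod 1049 = 164.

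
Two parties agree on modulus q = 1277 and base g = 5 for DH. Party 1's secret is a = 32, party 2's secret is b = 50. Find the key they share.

673

Party 2 sends B = g^b mod q = 5^50 mod 1277.
5^1 ≡ 5 (mod 1277)
5^2 = (5^1)^2 ≡ 5^2 = 25 ≡ 25 (mod 1277)
5^4 = (5^2)^2 ≡ 25^2 = 625 ≡ 625 (mod 1277)
5^8 = (5^4)^2 ≡ 625^2 = 390625 ≡ 1140 (mod 1277)
5^16 = (5^8)^2 ≡ 1140^2 = 1299600 ≡ 891 (mod 1277)
5^32 = (5^16)^2 ≡ 891^2 = 793881 ≡ 864 (mod 1277)
5^50 = 5^32 · 5^16 · 5^2 ≡ 864 · 891 · 25 ≡ 1210 (mod 1277).
So B = 1210. Party 1 then computes K = B^a mod q = 1210^32 mod 1277.
1210^1 ≡ 1210 (mod 1277)
1210^2 = (1210^1)^2 ≡ 1210^2 = 1464100 ≡ 658 (mod 1277)
1210^4 = (1210^2)^2 ≡ 658^2 = 432964 ≡ 61 (mod 1277)
1210^8 = (1210^4)^2 ≡ 61^2 = 3721 ≡ 1167 (mod 1277)
1210^16 = (1210^8)^2 ≡ 1167^2 = 1361889 ≡ 607 (mod 1277)
1210^32 = (1210^16)^2 ≡ 607^2 = 368449 ≡ 673 (mod 1277)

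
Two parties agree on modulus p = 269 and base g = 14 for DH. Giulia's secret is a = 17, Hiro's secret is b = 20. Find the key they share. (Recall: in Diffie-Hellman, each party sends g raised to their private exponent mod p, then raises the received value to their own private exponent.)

Hiro sends B = g^b mod p = 14^20 mod 269.
14^1 ≡ 14 (mod 269)
14^2 = (14^1)^2 ≡ 14^2 = 196 ≡ 196 (mod 269)
14^4 = (14^2)^2 ≡ 196^2 = 38416 ≡ 218 (mod 269)
14^8 = (14^4)^2 ≡ 218^2 = 47524 ≡ 180 (mod 269)
14^16 = (14^8)^2 ≡ 180^2 = 32400 ≡ 120 (mod 269)
14^20 = 14^16 · 14^4 ≡ 120 · 218 ≡ 67 (mod 269).
So B = 67. Giulia then computes K = B^a mod p = 67^17 mod 269.
67^1 ≡ 67 (mod 269)
67^2 = (67^1)^2 ≡ 67^2 = 4489 ≡ 185 (mod 269)
67^4 = (67^2)^2 ≡ 185^2 = 34225 ≡ 62 (mod 269)
67^8 = (67^4)^2 ≡ 62^2 = 3844 ≡ 78 (mod 269)
67^16 = (67^8)^2 ≡ 78^2 = 6084 ≡ 166 (mod 269)
67^17 = 67^16 · 67^1 ≡ 166 · 67 ≡ 93 (mod 269).

93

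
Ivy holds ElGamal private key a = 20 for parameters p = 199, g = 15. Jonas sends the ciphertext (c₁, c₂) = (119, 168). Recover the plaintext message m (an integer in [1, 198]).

88

Shared mask s = c₁^a mod p = 119^20 mod 199.
119^1 ≡ 119 (mod 199)
119^2 = (119^1)^2 ≡ 119^2 = 14161 ≡ 32 (mod 199)
119^4 = (119^2)^2 ≡ 32^2 = 1024 ≡ 29 (mod 199)
119^8 = (119^4)^2 ≡ 29^2 = 841 ≡ 45 (mod 199)
119^16 = (119^8)^2 ≡ 45^2 = 2025 ≡ 35 (mod 199)
119^20 = 119^16 · 119^4 ≡ 35 · 29 ≡ 20 (mod 199).
So s = 20; s⁻¹ ≡ 10 (mod 199).
m = c₂ · s⁻¹ mod 199 = 168 · 10 mod 199 = 88.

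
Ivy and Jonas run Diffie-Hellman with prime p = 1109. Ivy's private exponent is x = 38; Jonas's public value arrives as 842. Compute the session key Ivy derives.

929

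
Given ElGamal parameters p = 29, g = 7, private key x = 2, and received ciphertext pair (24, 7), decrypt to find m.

20

Shared mask s = c₁^x mod p = 24^2 mod 29.
24^1 ≡ 24 (mod 29)
24^2 = (24^1)^2 ≡ 24^2 = 576 ≡ 25 (mod 29)
So s = 25; s⁻¹ ≡ 7 (mod 29).
m = c₂ · s⁻¹ mod 29 = 7 · 7 mod 29 = 20.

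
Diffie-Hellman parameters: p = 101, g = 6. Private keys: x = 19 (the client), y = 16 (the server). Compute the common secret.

84

The server sends B = g^y mod p = 6^16 mod 101.
6^1 ≡ 6 (mod 101)
6^2 = (6^1)^2 ≡ 6^2 = 36 ≡ 36 (mod 101)
6^4 = (6^2)^2 ≡ 36^2 = 1296 ≡ 84 (mod 101)
6^8 = (6^4)^2 ≡ 84^2 = 7056 ≡ 87 (mod 101)
6^16 = (6^8)^2 ≡ 87^2 = 7569 ≡ 95 (mod 101)
So B = 95. The client then computes K = B^x mod p = 95^19 mod 101.
95^1 ≡ 95 (mod 101)
95^2 = (95^1)^2 ≡ 95^2 = 9025 ≡ 36 (mod 101)
95^4 = (95^2)^2 ≡ 36^2 = 1296 ≡ 84 (mod 101)
95^8 = (95^4)^2 ≡ 84^2 = 7056 ≡ 87 (mod 101)
95^16 = (95^8)^2 ≡ 87^2 = 7569 ≡ 95 (mod 101)
95^19 = 95^16 · 95^2 · 95^1 ≡ 95 · 36 · 95 ≡ 84 (mod 101).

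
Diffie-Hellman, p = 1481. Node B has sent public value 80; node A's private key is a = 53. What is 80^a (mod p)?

1002

Shared key K = 80^53 mod 1481.
80^1 ≡ 80 (mod 1481)
80^2 = (80^1)^2 ≡ 80^2 = 6400 ≡ 476 (mod 1481)
80^4 = (80^2)^2 ≡ 476^2 = 226576 ≡ 1464 (mod 1481)
80^8 = (80^4)^2 ≡ 1464^2 = 2143296 ≡ 289 (mod 1481)
80^16 = (80^8)^2 ≡ 289^2 = 83521 ≡ 585 (mod 1481)
80^32 = (80^16)^2 ≡ 585^2 = 342225 ≡ 114 (mod 1481)
80^53 = 80^32 · 80^16 · 80^4 · 80^1 ≡ 114 · 585 · 1464 · 80 ≡ 1002 (mod 1481).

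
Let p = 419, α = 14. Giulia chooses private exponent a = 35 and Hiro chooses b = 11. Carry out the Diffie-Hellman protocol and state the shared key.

283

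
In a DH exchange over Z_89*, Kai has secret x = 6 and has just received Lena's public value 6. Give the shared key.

20

Shared key K = 6^6 mod 89.
6^1 ≡ 6 (mod 89)
6^2 = (6^1)^2 ≡ 6^2 = 36 ≡ 36 (mod 89)
6^4 = (6^2)^2 ≡ 36^2 = 1296 ≡ 50 (mod 89)
6^6 = 6^4 · 6^2 ≡ 50 · 36 ≡ 20 (mod 89).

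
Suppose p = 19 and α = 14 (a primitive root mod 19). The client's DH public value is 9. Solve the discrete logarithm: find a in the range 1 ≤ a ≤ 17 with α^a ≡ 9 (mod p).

Try successive powers of 14 modulo 19:
14^1 ≡ 14
14^2 ≡ 6
14^3 ≡ 8
14^4 ≡ 17
14^5 ≡ 10
14^6 ≡ 7
14^7 ≡ 3
14^8 ≡ 4
14^9 ≡ 18
14^10 ≡ 5
14^11 ≡ 13
14^12 ≡ 11
14^13 ≡ 2
14^14 ≡ 9
Found: a = 14.

14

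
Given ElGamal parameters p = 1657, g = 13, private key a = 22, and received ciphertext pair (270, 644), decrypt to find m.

Shared mask s = c₁^a mod p = 270^22 mod 1657.
270^1 ≡ 270 (mod 1657)
270^2 = (270^1)^2 ≡ 270^2 = 72900 ≡ 1649 (mod 1657)
270^4 = (270^2)^2 ≡ 1649^2 = 2719201 ≡ 64 (mod 1657)
270^8 = (270^4)^2 ≡ 64^2 = 4096 ≡ 782 (mod 1657)
270^16 = (270^8)^2 ≡ 782^2 = 611524 ≡ 91 (mod 1657)
270^22 = 270^16 · 270^4 · 270^2 ≡ 91 · 64 · 1649 ≡ 1461 (mod 1657).
So s = 1461; s⁻¹ ≡ 1564 (mod 1657).
m = c₂ · s⁻¹ mod 1657 = 644 · 1564 mod 1657 = 1417.

1417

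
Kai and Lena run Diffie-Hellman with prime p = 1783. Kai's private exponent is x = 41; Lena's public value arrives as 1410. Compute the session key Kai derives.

Shared key K = 1410^41 mod 1783.
1410^1 ≡ 1410 (mod 1783)
1410^2 = (1410^1)^2 ≡ 1410^2 = 1988100 ≡ 55 (mod 1783)
1410^4 = (1410^2)^2 ≡ 55^2 = 3025 ≡ 1242 (mod 1783)
1410^8 = (1410^4)^2 ≡ 1242^2 = 1542564 ≡ 269 (mod 1783)
1410^16 = (1410^8)^2 ≡ 269^2 = 72361 ≡ 1041 (mod 1783)
1410^32 = (1410^16)^2 ≡ 1041^2 = 1083681 ≡ 1400 (mod 1783)
1410^41 = 1410^32 · 1410^8 · 1410^1 ≡ 1400 · 269 · 1410 ≡ 72 (mod 1783).

72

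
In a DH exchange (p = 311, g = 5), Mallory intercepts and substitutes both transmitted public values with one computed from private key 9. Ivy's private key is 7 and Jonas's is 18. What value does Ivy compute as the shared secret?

180

Ivy receives Mallory's public value M = 5^9 mod 311 instead of the honest one.
5^1 ≡ 5 (mod 311)
5^2 = (5^1)^2 ≡ 5^2 = 25 ≡ 25 (mod 311)
5^4 = (5^2)^2 ≡ 25^2 = 625 ≡ 3 (mod 311)
5^8 = (5^4)^2 ≡ 3^2 = 9 ≡ 9 (mod 311)
5^9 = 5^8 · 5^1 ≡ 9 · 5 ≡ 45 (mod 311).
So M = 45. Ivy computes K = M^7 mod 311.
45^1 ≡ 45 (mod 311)
45^2 = (45^1)^2 ≡ 45^2 = 2025 ≡ 159 (mod 311)
45^4 = (45^2)^2 ≡ 159^2 = 25281 ≡ 90 (mod 311)
45^7 = 45^4 · 45^2 · 45^1 ≡ 90 · 159 · 45 ≡ 180 (mod 311).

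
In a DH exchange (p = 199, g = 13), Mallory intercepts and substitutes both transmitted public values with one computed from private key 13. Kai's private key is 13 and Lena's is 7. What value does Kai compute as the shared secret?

Kai receives Mallory's public value M = 13^13 mod 199 instead of the honest one.
13^1 ≡ 13 (mod 199)
13^2 = (13^1)^2 ≡ 13^2 = 169 ≡ 169 (mod 199)
13^4 = (13^2)^2 ≡ 169^2 = 28561 ≡ 104 (mod 199)
13^8 = (13^4)^2 ≡ 104^2 = 10816 ≡ 70 (mod 199)
13^13 = 13^8 · 13^4 · 13^1 ≡ 70 · 104 · 13 ≡ 115 (mod 199).
So M = 115. Kai computes K = M^13 mod 199.
115^1 ≡ 115 (mod 199)
115^2 = (115^1)^2 ≡ 115^2 = 13225 ≡ 91 (mod 199)
115^4 = (115^2)^2 ≡ 91^2 = 8281 ≡ 122 (mod 199)
115^8 = (115^4)^2 ≡ 122^2 = 14884 ≡ 158 (mod 199)
115^13 = 115^8 · 115^4 · 115^1 ≡ 158 · 122 · 115 ≡ 79 (mod 199).

79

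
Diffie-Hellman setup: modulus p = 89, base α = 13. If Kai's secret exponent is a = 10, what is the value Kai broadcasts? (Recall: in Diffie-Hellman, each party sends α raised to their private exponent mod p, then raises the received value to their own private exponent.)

47

Public value = 13^{10} \pmod{89}.
13^1 ≡ 13 (mod 89)
13^2 = (13^1)^2 ≡ 13^2 = 169 ≡ 80 (mod 89)
13^4 = (13^2)^2 ≡ 80^2 = 6400 ≡ 81 (mod 89)
13^8 = (13^4)^2 ≡ 81^2 = 6561 ≡ 64 (mod 89)
13^10 = 13^8 · 13^2 ≡ 64 · 80 ≡ 47 (mod 89).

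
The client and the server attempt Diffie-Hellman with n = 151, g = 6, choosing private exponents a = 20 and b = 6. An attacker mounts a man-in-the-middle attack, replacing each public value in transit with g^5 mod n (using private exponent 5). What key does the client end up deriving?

118

The client receives an attacker's public value M = 6^5 mod 151 instead of the honest one.
6^1 ≡ 6 (mod 151)
6^2 = (6^1)^2 ≡ 6^2 = 36 ≡ 36 (mod 151)
6^4 = (6^2)^2 ≡ 36^2 = 1296 ≡ 88 (mod 151)
6^5 = 6^4 · 6^1 ≡ 88 · 6 ≡ 75 (mod 151).
So M = 75. The client computes K = M^20 mod 151.
75^1 ≡ 75 (mod 151)
75^2 = (75^1)^2 ≡ 75^2 = 5625 ≡ 38 (mod 151)
75^4 = (75^2)^2 ≡ 38^2 = 1444 ≡ 85 (mod 151)
75^8 = (75^4)^2 ≡ 85^2 = 7225 ≡ 128 (mod 151)
75^16 = (75^8)^2 ≡ 128^2 = 16384 ≡ 76 (mod 151)
75^20 = 75^16 · 75^4 ≡ 76 · 85 ≡ 118 (mod 151).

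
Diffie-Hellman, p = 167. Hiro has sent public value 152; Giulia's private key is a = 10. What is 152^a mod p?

Shared key K = 152^10 mod 167.
152^1 ≡ 152 (mod 167)
152^2 = (152^1)^2 ≡ 152^2 = 23104 ≡ 58 (mod 167)
152^4 = (152^2)^2 ≡ 58^2 = 3364 ≡ 24 (mod 167)
152^8 = (152^4)^2 ≡ 24^2 = 576 ≡ 75 (mod 167)
152^10 = 152^8 · 152^2 ≡ 75 · 58 ≡ 8 (mod 167).

8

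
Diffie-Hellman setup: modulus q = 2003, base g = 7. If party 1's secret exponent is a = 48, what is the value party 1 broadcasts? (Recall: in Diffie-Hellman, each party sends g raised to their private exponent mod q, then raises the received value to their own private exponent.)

Public value = 7^48 mod 2003.
7^1 ≡ 7 (mod 2003)
7^2 = (7^1)^2 ≡ 7^2 = 49 ≡ 49 (mod 2003)
7^4 = (7^2)^2 ≡ 49^2 = 2401 ≡ 398 (mod 2003)
7^8 = (7^4)^2 ≡ 398^2 = 158404 ≡ 167 (mod 2003)
7^16 = (7^8)^2 ≡ 167^2 = 27889 ≡ 1850 (mod 2003)
7^32 = (7^16)^2 ≡ 1850^2 = 3422500 ≡ 1376 (mod 2003)
7^48 = 7^32 · 7^16 ≡ 1376 · 1850 ≡ 1790 (mod 2003).

1790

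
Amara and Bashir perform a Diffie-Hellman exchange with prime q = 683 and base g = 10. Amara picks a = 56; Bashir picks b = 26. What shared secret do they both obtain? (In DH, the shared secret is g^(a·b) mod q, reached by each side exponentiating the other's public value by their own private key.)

397

Amara sends A = g^a mod q = 10^56 mod 683.
10^1 ≡ 10 (mod 683)
10^2 = (10^1)^2 ≡ 10^2 = 100 ≡ 100 (mod 683)
10^4 = (10^2)^2 ≡ 100^2 = 10000 ≡ 438 (mod 683)
10^8 = (10^4)^2 ≡ 438^2 = 191844 ≡ 604 (mod 683)
10^16 = (10^8)^2 ≡ 604^2 = 364816 ≡ 94 (mod 683)
10^32 = (10^16)^2 ≡ 94^2 = 8836 ≡ 640 (mod 683)
10^56 = 10^32 · 10^16 · 10^8 ≡ 640 · 94 · 604 ≡ 357 (mod 683).
So A = 357. Bashir then computes K = A^b mod q = 357^26 mod 683.
357^1 ≡ 357 (mod 683)
357^2 = (357^1)^2 ≡ 357^2 = 127449 ≡ 411 (mod 683)
357^4 = (357^2)^2 ≡ 411^2 = 168921 ≡ 220 (mod 683)
357^8 = (357^4)^2 ≡ 220^2 = 48400 ≡ 590 (mod 683)
357^16 = (357^8)^2 ≡ 590^2 = 348100 ≡ 453 (mod 683)
357^26 = 357^16 · 357^8 · 357^2 ≡ 453 · 590 · 411 ≡ 397 (mod 683).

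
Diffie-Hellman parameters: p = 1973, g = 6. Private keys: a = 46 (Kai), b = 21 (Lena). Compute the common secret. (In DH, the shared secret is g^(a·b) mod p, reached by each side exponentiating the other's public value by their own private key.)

Kai sends A = g^a mod p = 6^46 mod 1973.
6^1 ≡ 6 (mod 1973)
6^2 = (6^1)^2 ≡ 6^2 = 36 ≡ 36 (mod 1973)
6^4 = (6^2)^2 ≡ 36^2 = 1296 ≡ 1296 (mod 1973)
6^8 = (6^4)^2 ≡ 1296^2 = 1679616 ≡ 593 (mod 1973)
6^16 = (6^8)^2 ≡ 593^2 = 351649 ≡ 455 (mod 1973)
6^32 = (6^16)^2 ≡ 455^2 = 207025 ≡ 1833 (mod 1973)
6^46 = 6^32 · 6^8 · 6^4 · 6^2 ≡ 1833 · 593 · 1296 · 36 ≡ 642 (mod 1973).
So A = 642. Lena then computes K = A^b mod p = 642^21 mod 1973.
642^1 ≡ 642 (mod 1973)
642^2 = (642^1)^2 ≡ 642^2 = 412164 ≡ 1780 (mod 1973)
642^4 = (642^2)^2 ≡ 1780^2 = 3168400 ≡ 1735 (mod 1973)
642^8 = (642^4)^2 ≡ 1735^2 = 3010225 ≡ 1400 (mod 1973)
642^16 = (642^8)^2 ≡ 1400^2 = 1960000 ≡ 811 (mod 1973)
642^21 = 642^16 · 642^4 · 642^1 ≡ 811 · 1735 · 642 ≡ 655 (mod 1973).

655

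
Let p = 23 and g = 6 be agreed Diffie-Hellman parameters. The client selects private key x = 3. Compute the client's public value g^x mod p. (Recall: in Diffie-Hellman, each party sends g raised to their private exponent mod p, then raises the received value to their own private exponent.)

Public value = 6^3 mod 23.
6^1 ≡ 6 (mod 23)
6^2 = (6^1)^2 ≡ 6^2 = 36 ≡ 13 (mod 23)
6^3 = 6^2 · 6^1 ≡ 13 · 6 ≡ 9 (mod 23).

9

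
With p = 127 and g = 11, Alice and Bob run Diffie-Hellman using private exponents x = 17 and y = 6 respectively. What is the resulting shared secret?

94

Bob sends B = g^y mod p = 11^6 mod 127.
11^1 ≡ 11 (mod 127)
11^2 = (11^1)^2 ≡ 11^2 = 121 ≡ 121 (mod 127)
11^4 = (11^2)^2 ≡ 121^2 = 14641 ≡ 36 (mod 127)
11^6 = 11^4 · 11^2 ≡ 36 · 121 ≡ 38 (mod 127).
So B = 38. Alice then computes K = B^x mod p = 38^17 mod 127.
38^1 ≡ 38 (mod 127)
38^2 = (38^1)^2 ≡ 38^2 = 1444 ≡ 47 (mod 127)
38^4 = (38^2)^2 ≡ 47^2 = 2209 ≡ 50 (mod 127)
38^8 = (38^4)^2 ≡ 50^2 = 2500 ≡ 87 (mod 127)
38^16 = (38^8)^2 ≡ 87^2 = 7569 ≡ 76 (mod 127)
38^17 = 38^16 · 38^1 ≡ 76 · 38 ≡ 94 (mod 127).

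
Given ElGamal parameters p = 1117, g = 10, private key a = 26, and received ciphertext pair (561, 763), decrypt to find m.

Shared mask s = c₁^a mod p = 561^26 mod 1117.
561^1 ≡ 561 (mod 1117)
561^2 = (561^1)^2 ≡ 561^2 = 314721 ≡ 844 (mod 1117)
561^4 = (561^2)^2 ≡ 844^2 = 712336 ≡ 807 (mod 1117)
561^8 = (561^4)^2 ≡ 807^2 = 651249 ≡ 38 (mod 1117)
561^16 = (561^8)^2 ≡ 38^2 = 1444 ≡ 327 (mod 1117)
561^26 = 561^16 · 561^8 · 561^2 ≡ 327 · 38 · 844 ≡ 31 (mod 1117).
So s = 31; s⁻¹ ≡ 1081 (mod 1117).
m = c₂ · s⁻¹ mod 1117 = 763 · 1081 mod 1117 = 457.

457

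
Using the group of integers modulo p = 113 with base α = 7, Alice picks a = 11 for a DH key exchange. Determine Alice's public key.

Public value = 7^11 mod 113.
7^1 ≡ 7 (mod 113)
7^2 = (7^1)^2 ≡ 7^2 = 49 ≡ 49 (mod 113)
7^4 = (7^2)^2 ≡ 49^2 = 2401 ≡ 28 (mod 113)
7^8 = (7^4)^2 ≡ 28^2 = 784 ≡ 106 (mod 113)
7^11 = 7^8 · 7^2 · 7^1 ≡ 106 · 49 · 7 ≡ 85 (mod 113).

85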